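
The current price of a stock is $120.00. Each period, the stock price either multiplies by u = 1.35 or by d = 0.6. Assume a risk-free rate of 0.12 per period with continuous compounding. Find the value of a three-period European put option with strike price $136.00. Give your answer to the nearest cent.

$13.54

Risk-neutral probability p = (e^0.12 − 0.6)/(1.35 − 0.6) = 0.5275/0.7500 = 0.7033
Terminal stock prices: S_uuu = 295.2, S_uud = 131.2, S_udd = 58.32, S_ddd = 25.92
Terminal payoffs (K − S): max(-159.2, 0) = 0, max(4.78, 0) = 4.78, max(77.68, 0) = 77.68, max(110.1, 0) = 110.1
Node uu (S = 218.7): V_uu = e^(−0.12)·[0.7033·0.0000 + 0.2967·4.7800] = 1.2577
Node ud (S = 97.2): V_ud = e^(−0.12)·[0.7033·4.7800 + 0.2967·77.6800] = 23.4212
Node dd (S = 43.2): V_dd = e^(−0.12)·[0.7033·77.6800 + 0.2967·110.0800] = 77.4212
Node u (S = 162): V_u = e^(−0.12)·[0.7033·1.2577 + 0.2967·23.4212] = 6.9472
Node d (S = 72): V_d = e^(−0.12)·[0.7033·23.4212 + 0.2967·77.4212] = 34.9814
Node 0 (S = 120): V_0 = e^(−0.12)·[0.7033·6.9472 + 0.2967·34.9814] = 13.5381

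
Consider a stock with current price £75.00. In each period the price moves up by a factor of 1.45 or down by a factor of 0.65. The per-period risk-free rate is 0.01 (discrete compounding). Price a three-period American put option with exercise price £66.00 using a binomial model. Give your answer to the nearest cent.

Risk-neutral probability p = (1 + 0.01 − 0.65)/(1.45 − 0.65) = 0.3600/0.8000 = 0.4500
Terminal stock prices: S_uuu = 228.6, S_uud = 102.5, S_udd = 45.95, S_ddd = 20.6
Terminal payoffs (K − S): max(-162.6, 0) = 0, max(-36.5, 0) = 0, max(20.05, 0) = 20.05, max(45.4, 0) = 45.4
Node uu (S = 157.7): continuation = 1/1.01·[0.4500·0.0000 + 0.5500·0.0000] = 0.0000; exercise value = 0.0000 ≤ continuation, so V_uu = 0.0000
Node ud (S = 70.69): continuation = 1/1.01·[0.4500·0.0000 + 0.5500·20.0531] = 10.9200; exercise value = 0.0000 ≤ continuation, so V_ud = 10.9200
Node dd (S = 31.69): continuation = 1/1.01·[0.4500·20.0531 + 0.5500·45.4031] = 33.6590; exercise value = 34.3125 > continuation, so V_dd = 34.3125 (exercise)
Node u (S = 108.8): continuation = 1/1.01·[0.4500·0.0000 + 0.5500·10.9200] = 5.9465; exercise value = 0.0000 ≤ continuation, so V_u = 5.9465
Node d (S = 48.75): continuation = 1/1.01·[0.4500·10.9200 + 0.5500·34.3125] = 23.5504; exercise value = 17.2500 ≤ continuation, so V_d = 23.5504
Node 0 (S = 75): continuation = 1/1.01·[0.4500·5.9465 + 0.5500·23.5504] = 15.4739; exercise value = 0.0000 ≤ continuation, so V_0 = 15.4739

£15.47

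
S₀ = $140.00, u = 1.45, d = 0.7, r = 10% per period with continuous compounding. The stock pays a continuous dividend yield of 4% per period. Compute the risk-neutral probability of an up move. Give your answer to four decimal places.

Per-period risk-free factor R = e^0.1 = 1.1052; dividend-adjusted growth = e^(0.1−0.04) = 1.0618.
Risk-neutral probability p = (1.0618 − 0.7)/(1.45 − 0.7) = 0.3618/0.7500 = 0.4824

p = 0.4824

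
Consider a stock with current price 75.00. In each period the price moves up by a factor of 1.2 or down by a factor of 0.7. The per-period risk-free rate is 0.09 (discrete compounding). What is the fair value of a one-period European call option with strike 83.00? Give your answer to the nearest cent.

Risk-neutral probability p = (1 + 0.09 − 0.7)/(1.2 − 0.7) = 0.3900/0.5000 = 0.7800
Terminal stock prices: S_u = 90, S_d = 52.5
Terminal payoffs (S − K): max(7, 0) = 7, max(-30.5, 0) = 0
Node 0 (S = 75): V_0 = 1/1.09·[0.7800·7.0000 + 0.2200·0.0000] = 5.0092

5.01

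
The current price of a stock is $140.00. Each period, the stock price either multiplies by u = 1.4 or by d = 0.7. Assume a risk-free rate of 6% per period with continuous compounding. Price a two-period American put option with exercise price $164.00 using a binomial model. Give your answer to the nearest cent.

$35.96

Risk-neutral probability p = (e^0.06 − 0.7)/(1.4 − 0.7) = 0.3618/0.7000 = 0.5169
Terminal stock prices: S_uu = 274.4, S_ud = 137.2, S_dd = 68.6
Terminal payoffs (K − S): max(-110.4, 0) = 0, max(26.8, 0) = 26.8, max(95.4, 0) = 95.4
Node u (S = 196): continuation = e^(−0.06)·[0.5169·0.0000 + 0.4831·26.8000] = 12.1929; exercise value = 0.0000 ≤ continuation, so V_u = 12.1929
Node d (S = 98): continuation = e^(−0.06)·[0.5169·26.8000 + 0.4831·95.4000] = 56.4494; exercise value = 66.0000 > continuation, so V_d = 66.0000 (exercise)
Node 0 (S = 140): continuation = e^(−0.06)·[0.5169·12.1929 + 0.4831·66.0000] = 35.9628; exercise value = 24.0000 ≤ continuation, so V_0 = 35.9628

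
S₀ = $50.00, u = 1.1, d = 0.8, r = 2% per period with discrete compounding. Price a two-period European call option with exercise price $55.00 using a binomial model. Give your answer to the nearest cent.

Risk-neutral probability p = (1 + 0.02 − 0.8)/(1.1 − 0.8) = 0.2200/0.3000 = 0.7333
Terminal stock prices: S_uu = 60.5, S_ud = 44, S_dd = 32
Terminal payoffs (S − K): max(5.5, 0) = 5.5, max(-11, 0) = 0, max(-23, 0) = 0
Node u (S = 55): V_u = 1/1.02·[0.7333·5.5000 + 0.2667·0.0000] = 3.9542
Node d (S = 40): V_d = 1/1.02·[0.7333·0.0000 + 0.2667·0.0000] = 0.0000
Node 0 (S = 50): V_0 = 1/1.02·[0.7333·3.9542 + 0.2667·0.0000] = 2.8429

$2.84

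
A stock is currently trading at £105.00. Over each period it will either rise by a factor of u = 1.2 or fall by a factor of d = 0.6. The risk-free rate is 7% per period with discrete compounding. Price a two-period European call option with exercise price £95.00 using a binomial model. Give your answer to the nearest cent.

Risk-neutral probability p = (1 + 0.07 − 0.6)/(1.2 − 0.6) = 0.4700/0.6000 = 0.7833
Terminal stock prices: S_uu = 151.2, S_ud = 75.6, S_dd = 37.8
Terminal payoffs (S − K): max(56.2, 0) = 56.2, max(-19.4, 0) = 0, max(-57.2, 0) = 0
Node u (S = 126): V_u = 1/1.07·[0.7833·56.2000 + 0.2167·0.0000] = 41.1433
Node d (S = 63): V_d = 1/1.07·[0.7833·0.0000 + 0.2167·0.0000] = 0.0000
Node 0 (S = 105): V_0 = 1/1.07·[0.7833·41.1433 + 0.2167·0.0000] = 30.1205

£30.12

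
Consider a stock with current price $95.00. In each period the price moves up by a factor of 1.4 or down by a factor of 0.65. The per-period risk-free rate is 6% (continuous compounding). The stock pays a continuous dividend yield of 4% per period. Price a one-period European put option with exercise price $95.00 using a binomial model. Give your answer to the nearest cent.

$15.86

Per-period risk-free factor R = e^0.06 = 1.0618; dividend-adjusted growth = e^(0.06−0.04) = 1.0202.
Risk-neutral probability p = (1.0202 − 0.65)/(1.4 − 0.65) = 0.3702/0.7500 = 0.4936
Terminal stock prices: S_u = 133, S_d = 61.75
Terminal payoffs (K − S): max(-38, 0) = 0, max(33.25, 0) = 33.25
Node 0 (S = 95): V_0 = e^(−0.06)·[0.4936·0.0000 + 0.5064·33.2500] = 15.8572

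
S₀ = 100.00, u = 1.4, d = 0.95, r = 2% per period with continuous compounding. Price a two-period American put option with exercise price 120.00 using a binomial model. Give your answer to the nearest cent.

Risk-neutral probability p = (e^0.02 − 0.95)/(1.4 − 0.95) = 0.0702/0.4500 = 0.1560
Terminal stock prices: S_uu = 196, S_ud = 133, S_dd = 90.25
Terminal payoffs (K − S): max(-76, 0) = 0, max(-13, 0) = 0, max(29.75, 0) = 29.75
Node u (S = 140): continuation = e^(−0.02)·[0.1560·0.0000 + 0.8440·0.0000] = 0.0000; exercise value = 0.0000 ≤ continuation, so V_u = 0.0000
Node d (S = 95): continuation = e^(−0.02)·[0.1560·0.0000 + 0.8440·29.7500] = 24.6117; exercise value = 25.0000 > continuation, so V_d = 25.0000 (exercise)
Node 0 (S = 100): continuation = e^(−0.02)·[0.1560·0.0000 + 0.8440·25.0000] = 20.6821; exercise value = 20.0000 ≤ continuation, so V_0 = 20.6821

20.68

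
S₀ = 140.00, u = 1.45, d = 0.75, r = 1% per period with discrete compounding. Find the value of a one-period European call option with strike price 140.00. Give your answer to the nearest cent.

Risk-neutral probability p = (1 + 0.01 − 0.75)/(1.45 − 0.75) = 0.2600/0.7000 = 0.3714
Terminal stock prices: S_u = 203, S_d = 105
Terminal payoffs (S − K): max(63, 0) = 63, max(-35, 0) = 0
Node 0 (S = 140): V_0 = 1/1.01·[0.3714·63.0000 + 0.6286·0.0000] = 23.1683

23.17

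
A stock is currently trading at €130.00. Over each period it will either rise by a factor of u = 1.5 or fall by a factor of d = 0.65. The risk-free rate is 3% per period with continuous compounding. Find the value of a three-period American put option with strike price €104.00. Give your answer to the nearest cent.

€19.50

Risk-neutral probability p = (e^0.03 − 0.65)/(1.5 − 0.65) = 0.3805/0.8500 = 0.4476
Terminal stock prices: S_uuu = 438.8, S_uud = 190.1, S_udd = 82.39, S_ddd = 35.7
Terminal payoffs (K − S): max(-334.8, 0) = 0, max(-86.12, 0) = 0, max(21.61, 0) = 21.61, max(68.3, 0) = 68.3
Node uu (S = 292.5): continuation = e^(−0.03)·[0.4476·0.0000 + 0.5524·0.0000] = 0.0000; exercise value = 0.0000 ≤ continuation, so V_uu = 0.0000
Node ud (S = 126.8): continuation = e^(−0.03)·[0.4476·0.0000 + 0.5524·21.6125] = 11.5860; exercise value = 0.0000 ≤ continuation, so V_ud = 11.5860
Node dd (S = 54.93): continuation = e^(−0.03)·[0.4476·21.6125 + 0.5524·68.2987] = 46.0013; exercise value = 49.0750 > continuation, so V_dd = 49.0750 (exercise)
Node u (S = 195): continuation = e^(−0.03)·[0.4476·0.0000 + 0.5524·11.5860] = 6.2110; exercise value = 0.0000 ≤ continuation, so V_u = 6.2110
Node d (S = 84.5): continuation = e^(−0.03)·[0.4476·11.5860 + 0.5524·49.0750] = 31.3407; exercise value = 19.5000 ≤ continuation, so V_d = 31.3407
Node 0 (S = 130): continuation = e^(−0.03)·[0.4476·6.2110 + 0.5524·31.3407] = 19.4990; exercise value = 0.0000 ≤ continuation, so V_0 = 19.4990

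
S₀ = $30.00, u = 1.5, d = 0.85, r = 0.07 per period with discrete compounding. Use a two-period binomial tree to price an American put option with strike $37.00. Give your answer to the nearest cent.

$7.11

Risk-neutral probability p = (1 + 0.07 − 0.85)/(1.5 − 0.85) = 0.2200/0.6500 = 0.3385
Terminal stock prices: S_uu = 67.5, S_ud = 38.25, S_dd = 21.67
Terminal payoffs (K − S): max(-30.5, 0) = 0, max(-1.25, 0) = 0, max(15.33, 0) = 15.33
Node u (S = 45): continuation = 1/1.07·[0.3385·0.0000 + 0.6615·0.0000] = 0.0000; exercise value = 0.0000 ≤ continuation, so V_u = 0.0000
Node d (S = 25.5): continuation = 1/1.07·[0.3385·0.0000 + 0.6615·15.3250] = 9.4748; exercise value = 11.5000 > continuation, so V_d = 11.5000 (exercise)
Node 0 (S = 30): continuation = 1/1.07·[0.3385·0.0000 + 0.6615·11.5000] = 7.1100; exercise value = 7.0000 ≤ continuation, so V_0 = 7.1100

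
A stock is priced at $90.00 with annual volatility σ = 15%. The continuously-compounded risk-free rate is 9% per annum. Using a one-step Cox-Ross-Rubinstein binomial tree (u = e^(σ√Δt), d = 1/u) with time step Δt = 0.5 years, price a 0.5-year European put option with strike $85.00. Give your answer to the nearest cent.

$1.20

CRR parameters: u = e^(σ√Δt) = e^(0.15·√0.5) = 1.1119, d = 1/u = 0.8994
Per-period rate: rΔt = 0.09·0.5 = 0.045, so R = e^0.045 = 1.0460
Risk-neutral probability p = (e^0.045 − 0.8994)/(1.1119 − 0.8994) = 0.1467/0.2125 = 0.6901
Terminal stock prices: S_u = 100.1, S_d = 80.94
Terminal payoffs (K − S): max(-15.07, 0) = 0, max(4.057, 0) = 4.057
Node 0 (S = 90): V_0 = e^(−0.045)·[0.6901·0.0000 + 0.3099·4.0571] = 1.2021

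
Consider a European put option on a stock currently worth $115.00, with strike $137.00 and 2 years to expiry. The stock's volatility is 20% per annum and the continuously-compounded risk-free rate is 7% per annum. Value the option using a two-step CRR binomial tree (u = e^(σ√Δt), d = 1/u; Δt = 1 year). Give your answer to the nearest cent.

CRR parameters: u = e^(σ√Δt) = e^(0.2·√1) = 1.2214, d = 1/u = 0.8187
Per-period rate: rΔt = 0.07·1 = 0.07, so R = e^0.07 = 1.0725
Risk-neutral probability p = (e^0.07 − 0.8187)/(1.2214 − 0.8187) = 0.2538/0.4027 = 0.6302
Terminal stock prices: S_uu = 171.6, S_ud = 115, S_dd = 77.09
Terminal payoffs (K − S): max(-34.56, 0) = 0, max(22, 0) = 22, max(59.91, 0) = 59.91
Node u (S = 140.5): V_u = e^(−0.07)·[0.6302·0.0000 + 0.3698·22.0000] = 7.5849
Node d (S = 94.15): V_d = e^(−0.07)·[0.6302·22.0000 + 0.3698·59.9132] = 33.5839
Node 0 (S = 115): V_0 = e^(−0.07)·[0.6302·7.5849 + 0.3698·33.5839] = 16.0357

$16.04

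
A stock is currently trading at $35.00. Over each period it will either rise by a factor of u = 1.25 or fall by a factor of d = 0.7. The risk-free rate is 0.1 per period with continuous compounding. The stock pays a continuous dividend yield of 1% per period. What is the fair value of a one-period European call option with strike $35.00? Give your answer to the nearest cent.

Per-period risk-free factor R = e^0.1 = 1.1052; dividend-adjusted growth = e^(0.1−0.01) = 1.0942.
Risk-neutral probability p = (1.0942 − 0.7)/(1.25 − 0.7) = 0.3942/0.5500 = 0.7167
Terminal stock prices: S_u = 43.75, S_d = 24.5
Terminal payoffs (S − K): max(8.75, 0) = 8.75, max(-10.5, 0) = 0
Node 0 (S = 35): V_0 = e^(−0.1)·[0.7167·8.7500 + 0.2833·0.0000] = 5.6742

$5.67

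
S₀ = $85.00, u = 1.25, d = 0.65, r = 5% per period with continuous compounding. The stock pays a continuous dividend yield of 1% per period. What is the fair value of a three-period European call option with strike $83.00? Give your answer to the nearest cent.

Per-period risk-free factor R = e^0.05 = 1.0513; dividend-adjusted growth = e^(0.05−0.01) = 1.0408.
Risk-neutral probability p = (1.0408 − 0.65)/(1.25 − 0.65) = 0.3908/0.6000 = 0.6514
Terminal stock prices: S_uuu = 166, S_uud = 86.33, S_udd = 44.89, S_ddd = 23.34
Terminal payoffs (S − K): max(83.02, 0) = 83.02, max(3.328, 0) = 3.328, max(-38.11, 0) = 0, max(-59.66, 0) = 0
Node uu (S = 132.8): V_uu = e^(−0.05)·[0.6514·83.0156 + 0.3486·3.3281] = 52.5390
Node ud (S = 69.06): V_ud = e^(−0.05)·[0.6514·3.3281 + 0.3486·0.0000] = 2.0621
Node dd (S = 35.91): V_dd = e^(−0.05)·[0.6514·0.0000 + 0.3486·0.0000] = 0.0000
Node u (S = 106.2): V_u = e^(−0.05)·[0.6514·52.5390 + 0.3486·2.0621] = 33.2362
Node d (S = 55.25): V_d = e^(−0.05)·[0.6514·2.0621 + 0.3486·0.0000] = 1.2776
Node 0 (S = 85): V_0 = e^(−0.05)·[0.6514·33.2362 + 0.3486·1.2776] = 21.0163

$21.02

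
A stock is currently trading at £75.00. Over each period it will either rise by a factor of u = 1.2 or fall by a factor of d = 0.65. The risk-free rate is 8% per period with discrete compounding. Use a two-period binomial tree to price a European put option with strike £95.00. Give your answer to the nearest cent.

Risk-neutral probability p = (1 + 0.08 − 0.65)/(1.2 − 0.65) = 0.4300/0.5500 = 0.7818
Terminal stock prices: S_uu = 108, S_ud = 58.5, S_dd = 31.69
Terminal payoffs (K − S): max(-13, 0) = 0, max(36.5, 0) = 36.5, max(63.31, 0) = 63.31
Node u (S = 90): V_u = 1/1.08·[0.7818·0.0000 + 0.2182·36.5000] = 7.3737
Node d (S = 48.75): V_d = 1/1.08·[0.7818·36.5000 + 0.2182·63.3125] = 39.2130
Node 0 (S = 75): V_0 = 1/1.08·[0.7818·7.3737 + 0.2182·39.2130] = 13.2597

£13.26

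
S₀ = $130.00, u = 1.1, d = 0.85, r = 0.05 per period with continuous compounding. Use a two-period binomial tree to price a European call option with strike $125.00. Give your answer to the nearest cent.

Risk-neutral probability p = (e^0.05 − 0.85)/(1.1 − 0.85) = 0.2013/0.2500 = 0.8051
Terminal stock prices: S_uu = 157.3, S_ud = 121.5, S_dd = 93.92
Terminal payoffs (S − K): max(32.3, 0) = 32.3, max(-3.45, 0) = 0, max(-31.08, 0) = 0
Node u (S = 143): V_u = e^(−0.05)·[0.8051·32.3000 + 0.1949·0.0000] = 24.7360
Node d (S = 110.5): V_d = e^(−0.05)·[0.8051·0.0000 + 0.1949·0.0000] = 0.0000
Node 0 (S = 130): V_0 = e^(−0.05)·[0.8051·24.7360 + 0.1949·0.0000] = 18.9433

$18.94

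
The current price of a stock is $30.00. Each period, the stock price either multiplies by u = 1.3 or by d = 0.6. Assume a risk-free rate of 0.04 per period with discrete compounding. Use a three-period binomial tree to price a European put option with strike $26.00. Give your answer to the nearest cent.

$3.66

Risk-neutral probability p = (1 + 0.04 − 0.6)/(1.3 − 0.6) = 0.4400/0.7000 = 0.6286
Terminal stock prices: S_uuu = 65.91, S_uud = 30.42, S_udd = 14.04, S_ddd = 6.48
Terminal payoffs (K − S): max(-39.91, 0) = 0, max(-4.42, 0) = 0, max(11.96, 0) = 11.96, max(19.52, 0) = 19.52
Node uu (S = 50.7): V_uu = 1/1.04·[0.6286·0.0000 + 0.3714·0.0000] = 0.0000
Node ud (S = 23.4): V_ud = 1/1.04·[0.6286·0.0000 + 0.3714·11.9600] = 4.2714
Node dd (S = 10.8): V_dd = 1/1.04·[0.6286·11.9600 + 0.3714·19.5200] = 14.2000
Node u (S = 39): V_u = 1/1.04·[0.6286·0.0000 + 0.3714·4.2714] = 1.5255
Node d (S = 18): V_d = 1/1.04·[0.6286·4.2714 + 0.3714·14.2000] = 7.6531
Node 0 (S = 30): V_0 = 1/1.04·[0.6286·1.5255 + 0.3714·7.6531] = 3.6552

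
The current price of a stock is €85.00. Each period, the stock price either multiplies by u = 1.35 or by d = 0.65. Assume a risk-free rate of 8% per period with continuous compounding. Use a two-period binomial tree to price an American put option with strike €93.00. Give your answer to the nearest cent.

Risk-neutral probability p = (e^0.08 − 0.65)/(1.35 − 0.65) = 0.4333/0.7000 = 0.6190
Terminal stock prices: S_uu = 154.9, S_ud = 74.59, S_dd = 35.91
Terminal payoffs (K − S): max(-61.91, 0) = 0, max(18.41, 0) = 18.41, max(57.09, 0) = 57.09
Node u (S = 114.8): continuation = e^(−0.08)·[0.6190·0.0000 + 0.3810·18.4125] = 6.4761; exercise value = 0.0000 ≤ continuation, so V_u = 6.4761
Node d (S = 55.25): continuation = e^(−0.08)·[0.6190·18.4125 + 0.3810·57.0875] = 30.5998; exercise value = 37.7500 > continuation, so V_d = 37.7500 (exercise)
Node 0 (S = 85): continuation = e^(−0.08)·[0.6190·6.4761 + 0.3810·37.7500] = 16.9780; exercise value = 8.0000 ≤ continuation, so V_0 = 16.9780

€16.98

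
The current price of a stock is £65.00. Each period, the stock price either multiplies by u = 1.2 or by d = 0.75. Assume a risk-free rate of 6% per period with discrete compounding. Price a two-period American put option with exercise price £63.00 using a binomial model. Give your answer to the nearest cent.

Risk-neutral probability p = (1 + 0.06 − 0.75)/(1.2 − 0.75) = 0.3100/0.4500 = 0.6889
Terminal stock prices: S_uu = 93.6, S_ud = 58.5, S_dd = 36.56
Terminal payoffs (K − S): max(-30.6, 0) = 0, max(4.5, 0) = 4.5, max(26.44, 0) = 26.44
Node u (S = 78): continuation = 1/1.06·[0.6889·0.0000 + 0.3111·4.5000] = 1.3208; exercise value = 0.0000 ≤ continuation, so V_u = 1.3208
Node d (S = 48.75): continuation = 1/1.06·[0.6889·4.5000 + 0.3111·26.4375] = 10.6840; exercise value = 14.2500 > continuation, so V_d = 14.2500 (exercise)
Node 0 (S = 65): continuation = 1/1.06·[0.6889·1.3208 + 0.3111·14.2500] = 5.0407; exercise value = 0.0000 ≤ continuation, so V_0 = 5.0407

£5.04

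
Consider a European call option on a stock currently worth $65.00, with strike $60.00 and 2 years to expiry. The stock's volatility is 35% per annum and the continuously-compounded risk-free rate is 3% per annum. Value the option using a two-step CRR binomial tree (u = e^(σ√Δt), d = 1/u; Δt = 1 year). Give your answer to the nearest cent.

CRR parameters: u = e^(σ√Δt) = e^(0.35·√1) = 1.4191, d = 1/u = 0.7047
Per-period rate: rΔt = 0.03·1 = 0.03, so R = e^0.03 = 1.0305
Risk-neutral probability p = (e^0.03 − 0.7047)/(1.4191 − 0.7047) = 0.3258/0.7144 = 0.4560
Terminal stock prices: S_uu = 130.9, S_ud = 65, S_dd = 32.28
Terminal payoffs (S − K): max(70.89, 0) = 70.89, max(5, 0) = 5, max(-27.72, 0) = 0
Node u (S = 92.24): V_u = e^(−0.03)·[0.4560·70.8939 + 0.5440·5.0000] = 34.0127
Node d (S = 45.8): V_d = e^(−0.03)·[0.4560·5.0000 + 0.5440·0.0000] = 2.2127
Node 0 (S = 65): V_0 = e^(−0.03)·[0.4560·34.0127 + 0.5440·2.2127] = 16.2199

$16.22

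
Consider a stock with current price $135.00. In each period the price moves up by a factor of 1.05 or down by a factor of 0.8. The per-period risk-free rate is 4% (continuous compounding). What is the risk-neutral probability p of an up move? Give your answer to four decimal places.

Risk-neutral probability p = (e^0.04 − 0.8)/(1.05 − 0.8) = 0.2408/0.2500 = 0.9632

p = 0.9632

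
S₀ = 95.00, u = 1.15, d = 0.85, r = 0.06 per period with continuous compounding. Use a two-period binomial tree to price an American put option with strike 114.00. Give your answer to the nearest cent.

Risk-neutral probability p = (e^0.06 − 0.85)/(1.15 − 0.85) = 0.2118/0.3000 = 0.7061
Terminal stock prices: S_uu = 125.6, S_ud = 92.86, S_dd = 68.64
Terminal payoffs (K − S): max(-11.64, 0) = 0, max(21.14, 0) = 21.14, max(45.36, 0) = 45.36
Node u (S = 109.2): continuation = e^(−0.06)·[0.7061·0.0000 + 0.2939·21.1375] = 5.8501; exercise value = 4.7500 ≤ continuation, so V_u = 5.8501
Node d (S = 80.75): continuation = e^(−0.06)·[0.7061·21.1375 + 0.2939·45.3625] = 26.6112; exercise value = 33.2500 > continuation, so V_d = 33.2500 (exercise)
Node 0 (S = 95): continuation = e^(−0.06)·[0.7061·5.8501 + 0.2939·33.2500] = 13.0927; exercise value = 19.0000 > continuation, so V_0 = 19.0000 (exercise)

19.00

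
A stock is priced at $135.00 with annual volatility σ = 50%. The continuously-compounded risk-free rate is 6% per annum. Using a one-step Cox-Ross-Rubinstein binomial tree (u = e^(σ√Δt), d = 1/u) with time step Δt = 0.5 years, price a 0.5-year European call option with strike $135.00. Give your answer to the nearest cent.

$25.27

CRR parameters: u = e^(σ√Δt) = e^(0.5·√0.5) = 1.4241, d = 1/u = 0.7022
Per-period rate: rΔt = 0.06·0.5 = 0.03, so R = e^0.03 = 1.0305
Risk-neutral probability p = (e^0.03 − 0.7022)/(1.4241 − 0.7022) = 0.3283/0.7219 = 0.4547
Terminal stock prices: S_u = 192.3, S_d = 94.8
Terminal payoffs (S − K): max(57.26, 0) = 57.26, max(-40.2, 0) = 0
Node 0 (S = 135): V_0 = e^(−0.03)·[0.4547·57.2561 + 0.5453·0.0000] = 25.2652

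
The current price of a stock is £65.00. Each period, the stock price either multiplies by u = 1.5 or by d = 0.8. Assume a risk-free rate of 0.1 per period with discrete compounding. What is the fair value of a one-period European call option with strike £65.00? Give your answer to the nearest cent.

Risk-neutral probability p = (1 + 0.1 − 0.8)/(1.5 − 0.8) = 0.3000/0.7000 = 0.4286
Terminal stock prices: S_u = 97.5, S_d = 52
Terminal payoffs (S − K): max(32.5, 0) = 32.5, max(-13, 0) = 0
Node 0 (S = 65): V_0 = 1/1.1·[0.4286·32.5000 + 0.5714·0.0000] = 12.6623

£12.66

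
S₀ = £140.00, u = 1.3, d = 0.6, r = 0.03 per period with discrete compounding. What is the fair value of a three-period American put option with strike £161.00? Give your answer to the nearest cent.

Risk-neutral probability p = (1 + 0.03 − 0.6)/(1.3 − 0.6) = 0.4300/0.7000 = 0.6143
Terminal stock prices: S_uuu = 307.6, S_uud = 142, S_udd = 65.52, S_ddd = 30.24
Terminal payoffs (K − S): max(-146.6, 0) = 0, max(19.04, 0) = 19.04, max(95.48, 0) = 95.48, max(130.8, 0) = 130.8
Node uu (S = 236.6): continuation = 1/1.03·[0.6143·0.0000 + 0.3857·19.0400] = 7.1301; exercise value = 0.0000 ≤ continuation, so V_uu = 7.1301
Node ud (S = 109.2): continuation = 1/1.03·[0.6143·19.0400 + 0.3857·95.4800] = 47.1107; exercise value = 51.8000 > continuation, so V_ud = 51.8000 (exercise)
Node dd (S = 50.4): continuation = 1/1.03·[0.6143·95.4800 + 0.3857·130.7600] = 105.9107; exercise value = 110.6000 > continuation, so V_dd = 110.6000 (exercise)
Node u (S = 182): continuation = 1/1.03·[0.6143·7.1301 + 0.3857·51.8000] = 23.6504; exercise value = 0.0000 ≤ continuation, so V_u = 23.6504
Node d (S = 84): continuation = 1/1.03·[0.6143·51.8000 + 0.3857·110.6000] = 72.3107; exercise value = 77.0000 > continuation, so V_d = 77.0000 (exercise)
Node 0 (S = 140): continuation = 1/1.03·[0.6143·23.6504 + 0.3857·77.0000] = 42.9399; exercise value = 21.0000 ≤ continuation, so V_0 = 42.9399

£42.94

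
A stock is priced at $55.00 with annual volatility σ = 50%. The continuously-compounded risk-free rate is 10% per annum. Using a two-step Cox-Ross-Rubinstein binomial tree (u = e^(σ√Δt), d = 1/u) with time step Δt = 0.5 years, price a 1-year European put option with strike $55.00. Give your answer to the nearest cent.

$6.73

CRR parameters: u = e^(σ√Δt) = e^(0.5·√0.5) = 1.4241, d = 1/u = 0.7022
Per-period rate: rΔt = 0.1·0.5 = 0.05, so R = e^0.05 = 1.0513
Risk-neutral probability p = (e^0.05 − 0.7022)/(1.4241 − 0.7022) = 0.3491/0.7219 = 0.4835
Terminal stock prices: S_uu = 111.5, S_ud = 55, S_dd = 27.12
Terminal payoffs (K − S): max(-56.55, 0) = 0, max(0, 0) = 0, max(27.88, 0) = 27.88
Node u (S = 78.33): V_u = e^(−0.05)·[0.4835·0.0000 + 0.5165·0.0000] = 0.0000
Node d (S = 38.62): V_d = e^(−0.05)·[0.4835·0.0000 + 0.5165·27.8812] = 13.6973
Node 0 (S = 55): V_0 = e^(−0.05)·[0.4835·0.0000 + 0.5165·13.6973] = 6.7291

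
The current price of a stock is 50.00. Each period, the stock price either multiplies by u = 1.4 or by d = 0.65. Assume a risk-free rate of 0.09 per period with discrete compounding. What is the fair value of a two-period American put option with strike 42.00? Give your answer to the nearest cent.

Risk-neutral probability p = (1 + 0.09 − 0.65)/(1.4 − 0.65) = 0.4400/0.7500 = 0.5867
Terminal stock prices: S_uu = 98, S_ud = 45.5, S_dd = 21.13
Terminal payoffs (K − S): max(-56, 0) = 0, max(-3.5, 0) = 0, max(20.87, 0) = 20.87
Node u (S = 70): continuation = 1/1.09·[0.5867·0.0000 + 0.4133·0.0000] = 0.0000; exercise value = 0.0000 ≤ continuation, so V_u = 0.0000
Node d (S = 32.5): continuation = 1/1.09·[0.5867·0.0000 + 0.4133·20.8750] = 7.9159; exercise value = 9.5000 > continuation, so V_d = 9.5000 (exercise)
Node 0 (S = 50): continuation = 1/1.09·[0.5867·0.0000 + 0.4133·9.5000] = 3.6024; exercise value = 0.0000 ≤ continuation, so V_0 = 3.6024

3.60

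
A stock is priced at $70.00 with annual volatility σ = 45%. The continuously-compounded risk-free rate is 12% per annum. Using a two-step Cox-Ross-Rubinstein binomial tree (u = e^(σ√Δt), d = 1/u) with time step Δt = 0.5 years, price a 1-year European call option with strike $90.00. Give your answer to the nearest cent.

$10.01

CRR parameters: u = e^(σ√Δt) = e^(0.45·√0.5) = 1.3746, d = 1/u = 0.7275
Per-period rate: rΔt = 0.12·0.5 = 0.06, so R = e^0.06 = 1.0618
Risk-neutral probability p = (e^0.06 − 0.7275)/(1.3746 − 0.7275) = 0.3344/0.6472 = 0.5167
Terminal stock prices: S_uu = 132.3, S_ud = 70, S_dd = 37.04
Terminal payoffs (S − K): max(42.28, 0) = 42.28, max(-20, 0) = 0, max(-52.96, 0) = 0
Node u (S = 96.23): V_u = e^(−0.06)·[0.5167·42.2761 + 0.4833·0.0000] = 20.5704
Node d (S = 50.92): V_d = e^(−0.06)·[0.5167·0.0000 + 0.4833·0.0000] = 0.0000
Node 0 (S = 70): V_0 = e^(−0.06)·[0.5167·20.5704 + 0.4833·0.0000] = 10.0090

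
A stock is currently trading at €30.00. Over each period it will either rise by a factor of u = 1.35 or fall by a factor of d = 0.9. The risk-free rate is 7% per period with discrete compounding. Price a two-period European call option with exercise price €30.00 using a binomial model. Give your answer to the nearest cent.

Risk-neutral probability p = (1 + 0.07 − 0.9)/(1.35 − 0.9) = 0.1700/0.4500 = 0.3778
Terminal stock prices: S_uu = 54.68, S_ud = 36.45, S_dd = 24.3
Terminal payoffs (S − K): max(24.68, 0) = 24.68, max(6.45, 0) = 6.45, max(-5.7, 0) = 0
Node u (S = 40.5): V_u = 1/1.07·[0.3778·24.6750 + 0.6222·6.4500] = 12.4626
Node d (S = 27): V_d = 1/1.07·[0.3778·6.4500 + 0.6222·0.0000] = 2.2773
Node 0 (S = 30): V_0 = 1/1.07·[0.3778·12.4626 + 0.6222·2.2773] = 5.7244

€5.72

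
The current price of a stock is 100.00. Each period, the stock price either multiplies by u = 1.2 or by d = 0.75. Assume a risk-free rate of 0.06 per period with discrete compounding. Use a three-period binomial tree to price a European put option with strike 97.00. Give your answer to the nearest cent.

Risk-neutral probability p = (1 + 0.06 − 0.75)/(1.2 − 0.75) = 0.3100/0.4500 = 0.6889
Terminal stock prices: S_uuu = 172.8, S_uud = 108, S_udd = 67.5, S_ddd = 42.19
Terminal payoffs (K − S): max(-75.8, 0) = 0, max(-11, 0) = 0, max(29.5, 0) = 29.5, max(54.81, 0) = 54.81
Node uu (S = 144): V_uu = 1/1.06·[0.6889·0.0000 + 0.3111·0.0000] = 0.0000
Node ud (S = 90): V_ud = 1/1.06·[0.6889·0.0000 + 0.3111·29.5000] = 8.6583
Node dd (S = 56.25): V_dd = 1/1.06·[0.6889·29.5000 + 0.3111·54.8125] = 35.2594
Node u (S = 120): V_u = 1/1.06·[0.6889·0.0000 + 0.3111·8.6583] = 2.5412
Node d (S = 75): V_d = 1/1.06·[0.6889·8.6583 + 0.3111·35.2594] = 15.9757
Node 0 (S = 100): V_0 = 1/1.06·[0.6889·2.5412 + 0.3111·15.9757] = 6.3404

6.34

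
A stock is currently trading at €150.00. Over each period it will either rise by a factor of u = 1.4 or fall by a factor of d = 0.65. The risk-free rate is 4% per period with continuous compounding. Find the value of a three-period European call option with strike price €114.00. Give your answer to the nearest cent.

Risk-neutral probability p = (e^0.04 − 0.65)/(1.4 − 0.65) = 0.3908/0.7500 = 0.5211
Terminal stock prices: S_uuu = 411.6, S_uud = 191.1, S_udd = 88.73, S_ddd = 41.19
Terminal payoffs (S − K): max(297.6, 0) = 297.6, max(77.1, 0) = 77.1, max(-25.27, 0) = 0, max(-72.81, 0) = 0
Node uu (S = 294): V_uu = e^(−0.04)·[0.5211·297.6000 + 0.4789·77.1000] = 184.4700
Node ud (S = 136.5): V_ud = e^(−0.04)·[0.5211·77.1000 + 0.4789·0.0000] = 38.6000
Node dd (S = 63.38): V_dd = e^(−0.04)·[0.5211·0.0000 + 0.4789·0.0000] = 0.0000
Node u (S = 210): V_u = e^(−0.04)·[0.5211·184.4700 + 0.4789·38.6000] = 110.1162
Node d (S = 97.5): V_d = e^(−0.04)·[0.5211·38.6000 + 0.4789·0.0000] = 19.3251
Node 0 (S = 150): V_0 = e^(−0.04)·[0.5211·110.1162 + 0.4789·19.3251] = 64.0218

€64.02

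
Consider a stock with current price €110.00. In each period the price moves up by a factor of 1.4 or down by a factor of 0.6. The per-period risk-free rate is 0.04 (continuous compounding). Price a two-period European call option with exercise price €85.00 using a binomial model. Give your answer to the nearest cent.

€39.98

Risk-neutral probability p = (e^0.04 − 0.6)/(1.4 − 0.6) = 0.4408/0.8000 = 0.5510
Terminal stock prices: S_uu = 215.6, S_ud = 92.4, S_dd = 39.6
Terminal payoffs (S − K): max(130.6, 0) = 130.6, max(7.4, 0) = 7.4, max(-45.4, 0) = 0
Node u (S = 154): V_u = e^(−0.04)·[0.5510·130.6000 + 0.4490·7.4000] = 72.3329
Node d (S = 66): V_d = e^(−0.04)·[0.5510·7.4000 + 0.4490·0.0000] = 3.9176
Node 0 (S = 110): V_0 = e^(−0.04)·[0.5510·72.3329 + 0.4490·3.9176] = 39.9836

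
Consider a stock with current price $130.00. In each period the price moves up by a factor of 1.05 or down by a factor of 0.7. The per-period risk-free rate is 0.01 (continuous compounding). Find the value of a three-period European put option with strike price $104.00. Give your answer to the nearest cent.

$2.29

Risk-neutral probability p = (e^0.01 − 0.7)/(1.05 − 0.7) = 0.3101/0.3500 = 0.8859
Terminal stock prices: S_uuu = 150.5, S_uud = 100.3, S_udd = 66.88, S_ddd = 44.59
Terminal payoffs (K − S): max(-46.49, 0) = 0, max(3.672, 0) = 3.672, max(37.12, 0) = 37.12, max(59.41, 0) = 59.41
Node uu (S = 143.3): V_uu = e^(−0.01)·[0.8859·0.0000 + 0.1141·3.6725] = 0.4150
Node ud (S = 95.55): V_ud = e^(−0.01)·[0.8859·3.6725 + 0.1141·37.1150] = 7.4152
Node dd (S = 63.7): V_dd = e^(−0.01)·[0.8859·37.1150 + 0.1141·59.4100] = 39.2652
Node u (S = 136.5): V_u = e^(−0.01)·[0.8859·0.4150 + 0.1141·7.4152] = 1.2020
Node d (S = 91): V_d = e^(−0.01)·[0.8859·7.4152 + 0.1141·39.2652] = 10.9407
Node 0 (S = 130): V_0 = e^(−0.01)·[0.8859·1.2020 + 0.1141·10.9407] = 2.2905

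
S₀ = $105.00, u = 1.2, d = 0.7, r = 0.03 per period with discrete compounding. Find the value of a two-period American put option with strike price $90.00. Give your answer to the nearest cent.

$5.83

Risk-neutral probability p = (1 + 0.03 − 0.7)/(1.2 − 0.7) = 0.3300/0.5000 = 0.6600
Terminal stock prices: S_uu = 151.2, S_ud = 88.2, S_dd = 51.45
Terminal payoffs (K − S): max(-61.2, 0) = 0, max(1.8, 0) = 1.8, max(38.55, 0) = 38.55
Node u (S = 126): continuation = 1/1.03·[0.6600·0.0000 + 0.3400·1.8000] = 0.5942; exercise value = 0.0000 ≤ continuation, so V_u = 0.5942
Node d (S = 73.5): continuation = 1/1.03·[0.6600·1.8000 + 0.3400·38.5500] = 13.8786; exercise value = 16.5000 > continuation, so V_d = 16.5000 (exercise)
Node 0 (S = 105): continuation = 1/1.03·[0.6600·0.5942 + 0.3400·16.5000] = 5.8273; exercise value = 0.0000 ≤ continuation, so V_0 = 5.8273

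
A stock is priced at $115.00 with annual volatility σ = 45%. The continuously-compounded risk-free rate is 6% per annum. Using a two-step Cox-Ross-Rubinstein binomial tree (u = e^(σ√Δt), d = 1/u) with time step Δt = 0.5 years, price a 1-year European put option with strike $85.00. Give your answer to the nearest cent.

$6.43

CRR parameters: u = e^(σ√Δt) = e^(0.45·√0.5) = 1.3746, d = 1/u = 0.7275
Per-period rate: rΔt = 0.06·0.5 = 0.03, so R = e^0.03 = 1.0305
Risk-neutral probability p = (e^0.03 − 0.7275)/(1.3746 − 0.7275) = 0.3030/0.6472 = 0.4682
Terminal stock prices: S_uu = 217.3, S_ud = 115, S_dd = 60.86
Terminal payoffs (K − S): max(-132.3, 0) = 0, max(-30, 0) = 0, max(24.14, 0) = 24.14
Node u (S = 158.1): V_u = e^(−0.03)·[0.4682·0.0000 + 0.5318·0.0000] = 0.0000
Node d (S = 83.66): V_d = e^(−0.03)·[0.4682·0.0000 + 0.5318·24.1424] = 12.4602
Node 0 (S = 115): V_0 = e^(−0.03)·[0.4682·0.0000 + 0.5318·12.4602] = 6.4308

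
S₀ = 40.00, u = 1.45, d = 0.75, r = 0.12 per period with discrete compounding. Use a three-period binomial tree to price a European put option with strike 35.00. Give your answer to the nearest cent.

Risk-neutral probability p = (1 + 0.12 − 0.75)/(1.45 − 0.75) = 0.3700/0.7000 = 0.5286
Terminal stock prices: S_uuu = 121.9, S_uud = 63.07, S_udd = 32.62, S_ddd = 16.88
Terminal payoffs (K − S): max(-86.94, 0) = 0, max(-28.07, 0) = 0, max(2.375, 0) = 2.375, max(18.12, 0) = 18.12
Node uu (S = 84.1): V_uu = 1/1.12·[0.5286·0.0000 + 0.4714·0.0000] = 0.0000
Node ud (S = 43.5): V_ud = 1/1.12·[0.5286·0.0000 + 0.4714·2.3750] = 0.9997
Node dd (S = 22.5): V_dd = 1/1.12·[0.5286·2.3750 + 0.4714·18.1250] = 8.7500
Node u (S = 58): V_u = 1/1.12·[0.5286·0.0000 + 0.4714·0.9997] = 0.4208
Node d (S = 30): V_d = 1/1.12·[0.5286·0.9997 + 0.4714·8.7500] = 4.1548
Node 0 (S = 40): V_0 = 1/1.12·[0.5286·0.4208 + 0.4714·4.1548] = 1.9474

1.95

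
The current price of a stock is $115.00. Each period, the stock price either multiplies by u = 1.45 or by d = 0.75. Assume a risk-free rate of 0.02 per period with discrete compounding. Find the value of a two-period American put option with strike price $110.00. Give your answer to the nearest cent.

Risk-neutral probability p = (1 + 0.02 − 0.75)/(1.45 − 0.75) = 0.2700/0.7000 = 0.3857
Terminal stock prices: S_uu = 241.8, S_ud = 125.1, S_dd = 64.69
Terminal payoffs (K − S): max(-131.8, 0) = 0, max(-15.06, 0) = 0, max(45.31, 0) = 45.31
Node u (S = 166.8): continuation = 1/1.02·[0.3857·0.0000 + 0.6143·0.0000] = 0.0000; exercise value = 0.0000 ≤ continuation, so V_u = 0.0000
Node d (S = 86.25): continuation = 1/1.02·[0.3857·0.0000 + 0.6143·45.3125] = 27.2890; exercise value = 23.7500 ≤ continuation, so V_d = 27.2890
Node 0 (S = 115): continuation = 1/1.02·[0.3857·0.0000 + 0.6143·27.2890] = 16.4346; exercise value = 0.0000 ≤ continuation, so V_0 = 16.4346

$16.43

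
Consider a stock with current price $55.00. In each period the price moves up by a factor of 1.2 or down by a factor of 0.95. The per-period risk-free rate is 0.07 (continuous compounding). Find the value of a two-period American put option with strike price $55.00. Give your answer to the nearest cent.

$1.31

Risk-neutral probability p = (e^0.07 − 0.95)/(1.2 − 0.95) = 0.1225/0.2500 = 0.4900
Terminal stock prices: S_uu = 79.2, S_ud = 62.7, S_dd = 49.64
Terminal payoffs (K − S): max(-24.2, 0) = 0, max(-7.7, 0) = 0, max(5.363, 0) = 5.363
Node u (S = 66): continuation = e^(−0.07)·[0.4900·0.0000 + 0.5100·0.0000] = 0.0000; exercise value = 0.0000 ≤ continuation, so V_u = 0.0000
Node d (S = 52.25): continuation = e^(−0.07)·[0.4900·0.0000 + 0.5100·5.3625] = 2.5498; exercise value = 2.7500 > continuation, so V_d = 2.7500 (exercise)
Node 0 (S = 55): continuation = e^(−0.07)·[0.4900·0.0000 + 0.5100·2.7500] = 1.3076; exercise value = 0.0000 ≤ continuation, so V_0 = 1.3076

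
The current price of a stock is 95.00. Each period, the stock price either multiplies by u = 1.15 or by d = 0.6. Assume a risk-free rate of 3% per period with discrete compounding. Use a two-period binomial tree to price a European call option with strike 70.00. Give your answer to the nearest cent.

32.06

Risk-neutral probability p = (1 + 0.03 − 0.6)/(1.15 − 0.6) = 0.4300/0.5500 = 0.7818
Terminal stock prices: S_uu = 125.6, S_ud = 65.55, S_dd = 34.2
Terminal payoffs (S − K): max(55.64, 0) = 55.64, max(-4.45, 0) = 0, max(-35.8, 0) = 0
Node u (S = 109.2): V_u = 1/1.03·[0.7818·55.6375 + 0.2182·0.0000] = 42.2315
Node d (S = 57): V_d = 1/1.03·[0.7818·0.0000 + 0.2182·0.0000] = 0.0000
Node 0 (S = 95): V_0 = 1/1.03·[0.7818·42.2315 + 0.2182·0.0000] = 32.0557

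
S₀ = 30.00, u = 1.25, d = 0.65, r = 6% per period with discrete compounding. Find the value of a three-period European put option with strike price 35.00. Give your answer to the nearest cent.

5.71

Risk-neutral probability p = (1 + 0.06 − 0.65)/(1.25 − 0.65) = 0.4100/0.6000 = 0.6833
Terminal stock prices: S_uuu = 58.59, S_uud = 30.47, S_udd = 15.84, S_ddd = 8.239
Terminal payoffs (K − S): max(-23.59, 0) = 0, max(4.531, 0) = 4.531, max(19.16, 0) = 19.16, max(26.76, 0) = 26.76
Node uu (S = 46.88): V_uu = 1/1.06·[0.6833·0.0000 + 0.3167·4.5312] = 1.3537
Node ud (S = 24.38): V_ud = 1/1.06·[0.6833·4.5312 + 0.3167·19.1562] = 8.6439
Node dd (S = 12.68): V_dd = 1/1.06·[0.6833·19.1562 + 0.3167·26.7613] = 20.3439
Node u (S = 37.5): V_u = 1/1.06·[0.6833·1.3537 + 0.3167·8.6439] = 3.4549
Node d (S = 19.5): V_d = 1/1.06·[0.6833·8.6439 + 0.3167·20.3439] = 11.6499
Node 0 (S = 30): V_0 = 1/1.06·[0.6833·3.4549 + 0.3167·11.6499] = 5.7075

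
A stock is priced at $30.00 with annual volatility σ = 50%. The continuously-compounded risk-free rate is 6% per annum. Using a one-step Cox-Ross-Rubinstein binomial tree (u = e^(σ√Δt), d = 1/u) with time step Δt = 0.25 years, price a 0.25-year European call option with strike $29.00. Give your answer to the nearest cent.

$4.39

CRR parameters: u = e^(σ√Δt) = e^(0.5·√0.25) = 1.2840, d = 1/u = 0.7788
Per-period rate: rΔt = 0.06·0.25 = 0.015, so R = e^0.015 = 1.0151
Risk-neutral probability p = (e^0.015 − 0.7788)/(1.2840 − 0.7788) = 0.2363/0.5052 = 0.4677
Terminal stock prices: S_u = 38.52, S_d = 23.36
Terminal payoffs (S − K): max(9.521, 0) = 9.521, max(-5.636, 0) = 0
Node 0 (S = 30): V_0 = e^(−0.015)·[0.4677·9.5208 + 0.5323·0.0000] = 4.3869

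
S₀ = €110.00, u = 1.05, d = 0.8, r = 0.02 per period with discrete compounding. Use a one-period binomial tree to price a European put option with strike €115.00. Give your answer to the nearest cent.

€3.18

Risk-neutral probability p = (1 + 0.02 − 0.8)/(1.05 − 0.8) = 0.2200/0.2500 = 0.8800
Terminal stock prices: S_u = 115.5, S_d = 88
Terminal payoffs (K − S): max(-0.5, 0) = 0, max(27, 0) = 27
Node 0 (S = 110): V_0 = 1/1.02·[0.8800·0.0000 + 0.1200·27.0000] = 3.1765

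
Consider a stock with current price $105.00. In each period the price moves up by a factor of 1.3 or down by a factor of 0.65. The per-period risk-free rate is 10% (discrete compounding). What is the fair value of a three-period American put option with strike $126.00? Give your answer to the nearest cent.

Risk-neutral probability p = (1 + 0.1 − 0.65)/(1.3 − 0.65) = 0.4500/0.6500 = 0.6923
Terminal stock prices: S_uuu = 230.7, S_uud = 115.3, S_udd = 57.67, S_ddd = 28.84
Terminal payoffs (K − S): max(-104.7, 0) = 0, max(10.66, 0) = 10.66, max(68.33, 0) = 68.33, max(97.16, 0) = 97.16
Node uu (S = 177.5): continuation = 1/1.1·[0.6923·0.0000 + 0.3077·10.6575] = 2.9811; exercise value = 0.0000 ≤ continuation, so V_uu = 2.9811
Node ud (S = 88.73): continuation = 1/1.1·[0.6923·10.6575 + 0.3077·68.3287] = 25.8205; exercise value = 37.2750 > continuation, so V_ud = 37.2750 (exercise)
Node dd (S = 44.36): continuation = 1/1.1·[0.6923·68.3287 + 0.3077·97.1644] = 70.1830; exercise value = 81.6375 > continuation, so V_dd = 81.6375 (exercise)
Node u (S = 136.5): continuation = 1/1.1·[0.6923·2.9811 + 0.3077·37.2750] = 12.3028; exercise value = 0.0000 ≤ continuation, so V_u = 12.3028
Node d (S = 68.25): continuation = 1/1.1·[0.6923·37.2750 + 0.3077·81.6375] = 46.2955; exercise value = 57.7500 > continuation, so V_d = 57.7500 (exercise)
Node 0 (S = 105): continuation = 1/1.1·[0.6923·12.3028 + 0.3077·57.7500] = 23.8969; exercise value = 21.0000 ≤ continuation, so V_0 = 23.8969

$23.90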